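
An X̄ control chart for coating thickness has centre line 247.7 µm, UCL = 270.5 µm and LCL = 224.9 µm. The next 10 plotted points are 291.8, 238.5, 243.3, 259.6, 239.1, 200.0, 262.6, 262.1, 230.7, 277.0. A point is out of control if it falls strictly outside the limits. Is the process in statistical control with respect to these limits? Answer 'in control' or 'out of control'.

out of control

Compare each point to [224.9, 270.5]: sample 1 = 291.8 > UCL; sample 6 = 200.0 < LCL; sample 10 = 277.0 > UCL.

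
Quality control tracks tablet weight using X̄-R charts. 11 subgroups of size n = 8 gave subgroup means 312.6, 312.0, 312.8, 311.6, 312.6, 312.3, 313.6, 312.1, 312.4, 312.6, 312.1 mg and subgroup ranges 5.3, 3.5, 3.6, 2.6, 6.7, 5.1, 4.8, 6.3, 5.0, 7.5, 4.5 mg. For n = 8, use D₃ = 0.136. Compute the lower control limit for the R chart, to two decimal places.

0.68

R̄ = (5.3 + 3.5 + 3.6 + 2.6 + 6.7 + 5.1 + 4.8 + 6.3 + 5.0 + 7.5 + 4.5) / 11 = 54.9000 / 11 = 4.9909
LCL_R = D₃·R̄ = 0.136 × 4.9909 = 0.6788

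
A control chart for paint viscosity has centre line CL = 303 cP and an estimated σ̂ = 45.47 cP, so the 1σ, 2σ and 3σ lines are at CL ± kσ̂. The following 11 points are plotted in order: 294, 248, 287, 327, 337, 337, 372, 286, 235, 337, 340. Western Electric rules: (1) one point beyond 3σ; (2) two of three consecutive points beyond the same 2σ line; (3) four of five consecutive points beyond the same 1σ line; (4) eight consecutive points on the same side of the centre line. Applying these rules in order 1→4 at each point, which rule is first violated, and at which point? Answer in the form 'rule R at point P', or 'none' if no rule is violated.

none

Zone of each point (C = within 1σ̂, B = 1σ̂–2σ̂, A = 2σ̂–3σ̂, * = beyond 3σ̂; sign = side of CL): 1:-C, 2:-B, 3:-C, 4:+C, 5:+C, 6:+C, 7:+B, 8:-C, 9:-B, 10:+C, 11:+C
No rule fires across all 11 points.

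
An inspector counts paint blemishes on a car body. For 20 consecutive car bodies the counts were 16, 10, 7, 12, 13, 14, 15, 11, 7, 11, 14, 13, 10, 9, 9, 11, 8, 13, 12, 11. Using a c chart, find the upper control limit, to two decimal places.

21.38

c̄ = (16 + 10 + 7 + 12 + 13 + 14 + 15 + 11 + 7 + 11 + 14 + 13 + 10 + 9 + 9 + 11 + 8 + 13 + 12 + 11) / 20 = 226 / 20 = 11.3000
UCL = c̄ + 3√c̄ = 11.3000 + 3 × √11.3000 = 11.3000 + 3 × 3.3615 = 21.3846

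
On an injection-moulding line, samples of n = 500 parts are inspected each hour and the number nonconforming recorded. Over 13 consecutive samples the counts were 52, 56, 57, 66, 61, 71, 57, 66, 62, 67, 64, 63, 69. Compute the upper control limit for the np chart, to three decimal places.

84.552

p̄ = Σdᵢ / (k·n) = 811 / (13 × 500) = 0.12477
UCL = np̄ + 3·√(np̄(1−p̄)) = 62.3846 + 3 × √(62.3846×0.87523) = 62.3846 + 3 × 7.3892 = 84.5523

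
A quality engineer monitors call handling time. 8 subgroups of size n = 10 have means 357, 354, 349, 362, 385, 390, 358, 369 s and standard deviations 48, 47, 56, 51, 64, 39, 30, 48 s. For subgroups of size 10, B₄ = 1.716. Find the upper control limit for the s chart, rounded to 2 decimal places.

s̄ = (48 + 47 + 56 + 51 + 64 + 39 + 30 + 48) / 8 = 47.8750
UCL_s = B₄·s̄ = 1.716 × 47.8750 = 82.1535

82.15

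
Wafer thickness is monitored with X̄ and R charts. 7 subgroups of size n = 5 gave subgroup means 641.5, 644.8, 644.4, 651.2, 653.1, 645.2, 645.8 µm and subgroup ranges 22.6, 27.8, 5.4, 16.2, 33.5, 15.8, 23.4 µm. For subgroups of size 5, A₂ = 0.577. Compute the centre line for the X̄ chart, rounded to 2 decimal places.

X̄̄ = (641.5 + 644.8 + 644.4 + 651.2 + 653.1 + 645.2 + 645.8) / 7 = 4526.0000 / 7 = 646.5714
CL = X̄̄ = 646.5714

646.57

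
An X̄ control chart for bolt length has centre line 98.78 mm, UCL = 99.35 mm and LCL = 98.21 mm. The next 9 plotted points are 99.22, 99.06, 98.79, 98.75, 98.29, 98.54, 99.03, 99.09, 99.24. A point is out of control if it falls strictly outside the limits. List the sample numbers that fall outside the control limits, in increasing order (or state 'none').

none

All 9 points lie within [98.21, 99.35].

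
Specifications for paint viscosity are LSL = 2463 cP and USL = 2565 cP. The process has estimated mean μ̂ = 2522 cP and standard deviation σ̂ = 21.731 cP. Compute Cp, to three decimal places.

Cp = (USL − LSL) / (6σ̂) = (2565 − 2463) / (6 × 21.731) = 102.0000 / 130.3860 = 0.7823

0.782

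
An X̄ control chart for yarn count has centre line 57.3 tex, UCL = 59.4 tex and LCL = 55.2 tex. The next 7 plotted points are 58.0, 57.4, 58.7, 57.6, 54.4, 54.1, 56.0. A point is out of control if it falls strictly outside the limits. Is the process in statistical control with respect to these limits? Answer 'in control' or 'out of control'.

out of control

Compare each point to [55.2, 59.4]: sample 5 = 54.4 < LCL; sample 6 = 54.1 < LCL.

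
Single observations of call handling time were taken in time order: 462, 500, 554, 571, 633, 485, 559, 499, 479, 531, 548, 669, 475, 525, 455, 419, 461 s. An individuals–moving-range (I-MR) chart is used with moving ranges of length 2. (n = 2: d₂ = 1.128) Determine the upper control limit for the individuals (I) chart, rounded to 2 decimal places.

X̄ = (462 + 500 + 554 + 571 + 633 + 485 + 559 + 499 + 479 + 531 + 548 + 669 + 475 + 525 + 455 + 419 + 461) / 17 = 519.1176
Moving ranges: 38, 54, 17, 62, 148, 74, 60, 20, 52, 17, 121, 194, 50, 70, 36, 42; M̄R̄ = 1055.0000 / 16 = 65.9375
UCL = X̄ + 3·M̄R̄/d₂ = 519.1176 + 3 × 65.9375 / 1.128 = 694.4833

694.48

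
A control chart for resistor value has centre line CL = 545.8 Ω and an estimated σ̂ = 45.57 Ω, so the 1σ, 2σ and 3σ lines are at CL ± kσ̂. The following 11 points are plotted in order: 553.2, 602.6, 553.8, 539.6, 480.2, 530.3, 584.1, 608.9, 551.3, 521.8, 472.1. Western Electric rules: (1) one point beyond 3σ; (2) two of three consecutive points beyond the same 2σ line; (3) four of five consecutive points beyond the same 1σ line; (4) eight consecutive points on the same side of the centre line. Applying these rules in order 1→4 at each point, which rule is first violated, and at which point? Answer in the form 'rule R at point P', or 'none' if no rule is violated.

Zone of each point (C = within 1σ̂, B = 1σ̂–2σ̂, A = 2σ̂–3σ̂, * = beyond 3σ̂; sign = side of CL): 1:+C, 2:+B, 3:+C, 4:-C, 5:-B, 6:-C, 7:+C, 8:+B, 9:+C, 10:-C, 11:-B
No rule fires across all 11 points.

none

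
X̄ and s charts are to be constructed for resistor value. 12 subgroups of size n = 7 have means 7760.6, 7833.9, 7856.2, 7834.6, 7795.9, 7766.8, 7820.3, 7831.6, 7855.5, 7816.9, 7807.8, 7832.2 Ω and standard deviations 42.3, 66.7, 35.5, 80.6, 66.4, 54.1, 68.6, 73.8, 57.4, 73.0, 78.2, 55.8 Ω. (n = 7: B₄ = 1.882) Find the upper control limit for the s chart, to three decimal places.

118.001

s̄ = (42.3 + 66.7 + 35.5 + 80.6 + 66.4 + 54.1 + 68.6 + 73.8 + 57.4 + 73.0 + 78.2 + 55.8) / 12 = 62.7000
UCL_s = B₄·s̄ = 1.882 × 62.7000 = 118.0014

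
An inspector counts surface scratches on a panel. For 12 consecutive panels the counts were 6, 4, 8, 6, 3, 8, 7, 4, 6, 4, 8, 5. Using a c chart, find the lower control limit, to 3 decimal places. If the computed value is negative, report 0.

0.000

c̄ = (6 + 4 + 8 + 6 + 3 + 8 + 7 + 4 + 6 + 4 + 8 + 5) / 12 = 69 / 12 = 5.7500
LCL = c̄ − 3√c̄ = 5.7500 − 3 × 2.3979 = -1.4437 → 0 (cannot be negative)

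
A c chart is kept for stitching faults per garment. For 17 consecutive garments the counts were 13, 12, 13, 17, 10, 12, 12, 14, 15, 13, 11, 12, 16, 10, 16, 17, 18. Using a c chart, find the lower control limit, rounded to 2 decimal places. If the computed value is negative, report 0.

c̄ = (13 + 12 + 13 + 17 + 10 + 12 + 12 + 14 + 15 + 13 + 11 + 12 + 16 + 10 + 16 + 17 + 18) / 17 = 231 / 17 = 13.5882
LCL = c̄ − 3√c̄ = 13.5882 − 3 × 3.6862 = 2.5296

2.53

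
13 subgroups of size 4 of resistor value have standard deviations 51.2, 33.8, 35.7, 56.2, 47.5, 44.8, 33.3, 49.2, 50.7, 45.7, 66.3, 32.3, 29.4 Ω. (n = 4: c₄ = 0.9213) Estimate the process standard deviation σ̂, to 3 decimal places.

48.101

s̄ = (51.2 + 33.8 + 35.7 + 56.2 + 47.5 + 44.8 + 33.3 + 49.2 + 50.7 + 45.7 + 66.3 + 32.3 + 29.4) / 13 = 44.3154
σ̂ = s̄ / c₄ = 44.3154 / 0.9213 = 48.1009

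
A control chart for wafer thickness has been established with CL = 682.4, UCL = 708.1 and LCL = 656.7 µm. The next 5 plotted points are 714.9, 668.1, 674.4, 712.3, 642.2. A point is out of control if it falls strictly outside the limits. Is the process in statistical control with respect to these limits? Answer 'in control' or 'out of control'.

out of control

Compare each point to [656.7, 708.1]: sample 1 = 714.9 > UCL; sample 4 = 712.3 > UCL; sample 5 = 642.2 < LCL.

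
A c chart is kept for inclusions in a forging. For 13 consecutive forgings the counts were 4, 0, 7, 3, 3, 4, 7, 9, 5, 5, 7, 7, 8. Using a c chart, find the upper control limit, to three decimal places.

12.219

c̄ = (4 + 0 + 7 + 3 + 3 + 4 + 7 + 9 + 5 + 5 + 7 + 7 + 8) / 13 = 69 / 13 = 5.3077
UCL = c̄ + 3√c̄ = 5.3077 + 3 × √5.3077 = 5.3077 + 3 × 2.3038 = 12.2192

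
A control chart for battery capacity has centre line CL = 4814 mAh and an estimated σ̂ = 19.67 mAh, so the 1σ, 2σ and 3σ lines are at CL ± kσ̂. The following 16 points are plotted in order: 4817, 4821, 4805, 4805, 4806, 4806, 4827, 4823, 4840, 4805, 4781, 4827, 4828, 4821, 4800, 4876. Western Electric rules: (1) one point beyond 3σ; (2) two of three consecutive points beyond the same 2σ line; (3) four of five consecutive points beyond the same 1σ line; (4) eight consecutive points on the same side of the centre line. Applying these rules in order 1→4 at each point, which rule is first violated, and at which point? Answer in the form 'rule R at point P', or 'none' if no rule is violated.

Zone of each point (C = within 1σ̂, B = 1σ̂–2σ̂, A = 2σ̂–3σ̂, * = beyond 3σ̂; sign = side of CL): 1:+C, 2:+C, 3:-C, 4:-C, 5:-C, 6:-C, 7:+C, 8:+C, 9:+B, 10:-C, 11:-B, 12:+C, 13:+C, 14:+C, 15:-C, 16:+*
Rule 1 (one point beyond the 3σ limits) is satisfied at point 16.

rule 1 at point 16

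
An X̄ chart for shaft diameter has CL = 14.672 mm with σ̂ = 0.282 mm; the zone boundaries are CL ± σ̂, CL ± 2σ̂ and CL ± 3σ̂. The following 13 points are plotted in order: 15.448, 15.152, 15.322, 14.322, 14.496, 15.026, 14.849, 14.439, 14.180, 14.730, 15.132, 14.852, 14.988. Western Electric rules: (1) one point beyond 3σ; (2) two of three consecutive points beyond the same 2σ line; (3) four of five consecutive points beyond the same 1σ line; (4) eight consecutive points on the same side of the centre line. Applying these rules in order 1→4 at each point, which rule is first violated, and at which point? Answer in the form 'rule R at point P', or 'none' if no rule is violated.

Zone of each point (C = within 1σ̂, B = 1σ̂–2σ̂, A = 2σ̂–3σ̂, * = beyond 3σ̂; sign = side of CL): 1:+A, 2:+B, 3:+A, 4:-B, 5:-C, 6:+B, 7:+C, 8:-C, 9:-B, 10:+C, 11:+B, 12:+C, 13:+B
Rule 2 (two of three consecutive points beyond the same 2σ limit) is satisfied at point 3.

rule 2 at point 3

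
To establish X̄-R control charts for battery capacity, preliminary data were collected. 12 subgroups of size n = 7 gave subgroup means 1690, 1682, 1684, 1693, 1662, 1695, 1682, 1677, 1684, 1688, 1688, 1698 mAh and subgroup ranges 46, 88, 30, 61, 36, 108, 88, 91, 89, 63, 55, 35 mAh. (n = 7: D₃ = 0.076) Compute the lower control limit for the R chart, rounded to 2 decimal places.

R̄ = (46 + 88 + 30 + 61 + 36 + 108 + 88 + 91 + 89 + 63 + 55 + 35) / 12 = 790.0000 / 12 = 65.8333
LCL_R = D₃·R̄ = 0.076 × 65.8333 = 5.0033

5.00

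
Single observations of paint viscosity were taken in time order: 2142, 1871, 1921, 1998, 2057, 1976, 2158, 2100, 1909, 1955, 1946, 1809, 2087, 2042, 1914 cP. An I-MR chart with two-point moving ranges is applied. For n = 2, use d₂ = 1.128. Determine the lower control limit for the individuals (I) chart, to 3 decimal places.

X̄ = (2142 + 1871 + 1921 + 1998 + 2057 + 1976 + 2158 + 2100 + 1909 + 1955 + 1946 + 1809 + 2087 + 2042 + 1914) / 15 = 1992.3333
Moving ranges: 271, 50, 77, 59, 81, 182, 58, 191, 46, 9, 137, 278, 45, 128; M̄R̄ = 1612.0000 / 14 = 115.1429
LCL = X̄ − 3·M̄R̄/d₂ = 1992.3333 − 3 × 115.1429 / 1.128 = 1686.1023

1686.102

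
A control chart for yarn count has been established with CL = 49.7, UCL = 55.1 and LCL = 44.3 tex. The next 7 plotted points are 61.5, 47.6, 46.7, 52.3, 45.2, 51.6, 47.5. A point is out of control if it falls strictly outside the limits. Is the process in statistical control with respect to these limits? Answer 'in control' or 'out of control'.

Compare each point to [44.3, 55.1]: sample 1 = 61.5 > UCL.

out of control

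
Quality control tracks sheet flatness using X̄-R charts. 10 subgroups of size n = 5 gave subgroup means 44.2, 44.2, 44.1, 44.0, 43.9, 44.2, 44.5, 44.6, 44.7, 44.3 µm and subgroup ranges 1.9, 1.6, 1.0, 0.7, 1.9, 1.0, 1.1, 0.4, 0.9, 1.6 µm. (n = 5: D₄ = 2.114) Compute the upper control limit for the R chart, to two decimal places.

2.56

R̄ = (1.9 + 1.6 + 1.0 + 0.7 + 1.9 + 1.0 + 1.1 + 0.4 + 0.9 + 1.6) / 10 = 12.1000 / 10 = 1.2100
UCL_R = D₄·R̄ = 2.114 × 1.2100 = 2.5579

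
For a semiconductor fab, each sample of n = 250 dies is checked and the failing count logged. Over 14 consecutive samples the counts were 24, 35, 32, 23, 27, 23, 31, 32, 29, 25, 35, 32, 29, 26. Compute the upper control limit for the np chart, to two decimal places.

p̄ = Σdᵢ / (k·n) = 403 / (14 × 250) = 0.11514
UCL = np̄ + 3·√(np̄(1−p̄)) = 28.7857 + 3 × √(28.7857×0.88486) = 28.7857 + 3 × 5.0469 = 43.9264

43.93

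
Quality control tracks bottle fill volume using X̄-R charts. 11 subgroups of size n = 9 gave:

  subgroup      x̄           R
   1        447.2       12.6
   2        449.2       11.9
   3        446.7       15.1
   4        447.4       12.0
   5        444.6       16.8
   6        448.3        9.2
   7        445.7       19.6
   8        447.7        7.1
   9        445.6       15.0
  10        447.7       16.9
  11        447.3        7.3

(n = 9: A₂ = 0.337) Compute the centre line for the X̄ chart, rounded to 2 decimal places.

447.04

X̄̄ = (447.2 + 449.2 + 446.7 + 447.4 + 444.6 + 448.3 + 445.7 + 447.7 + 445.6 + 447.7 + 447.3) / 11 = 4917.4000 / 11 = 447.0364
CL = X̄̄ = 447.0364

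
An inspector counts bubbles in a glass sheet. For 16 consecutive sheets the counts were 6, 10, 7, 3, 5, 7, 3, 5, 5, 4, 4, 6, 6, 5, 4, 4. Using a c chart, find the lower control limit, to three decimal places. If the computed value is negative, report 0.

0.000

c̄ = (6 + 10 + 7 + 3 + 5 + 7 + 3 + 5 + 5 + 4 + 4 + 6 + 6 + 5 + 4 + 4) / 16 = 84 / 16 = 5.2500
LCL = c̄ − 3√c̄ = 5.2500 − 3 × 2.2913 = -1.6239 → 0 (cannot be negative)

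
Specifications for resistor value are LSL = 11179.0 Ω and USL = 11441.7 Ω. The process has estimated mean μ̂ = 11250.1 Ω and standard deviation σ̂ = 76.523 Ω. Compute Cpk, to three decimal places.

Cpu = (USL − μ̂) / (3σ̂) = (11441.7 − 11250.1) / (3 × 76.523) = 0.8346; Cpl = (μ̂ − LSL) / (3σ̂) = (11250.1 − 11179.0) / (3 × 76.523) = 0.3097; Cpk = min(Cpu, Cpl) = 0.3097

0.310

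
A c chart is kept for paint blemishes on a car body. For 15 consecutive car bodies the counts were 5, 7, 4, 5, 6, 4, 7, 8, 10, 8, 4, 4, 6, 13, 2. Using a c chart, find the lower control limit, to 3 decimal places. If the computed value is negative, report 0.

c̄ = (5 + 7 + 4 + 5 + 6 + 4 + 7 + 8 + 10 + 8 + 4 + 4 + 6 + 13 + 2) / 15 = 93 / 15 = 6.2000
LCL = c̄ − 3√c̄ = 6.2000 − 3 × 2.4900 = -1.2699 → 0 (cannot be negative)

0.000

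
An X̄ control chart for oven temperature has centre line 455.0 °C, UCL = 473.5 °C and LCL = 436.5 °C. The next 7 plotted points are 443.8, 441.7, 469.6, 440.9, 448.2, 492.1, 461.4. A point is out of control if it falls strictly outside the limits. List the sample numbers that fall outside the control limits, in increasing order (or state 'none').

Compare each point to [436.5, 473.5]: sample 6 = 492.1 > UCL.

6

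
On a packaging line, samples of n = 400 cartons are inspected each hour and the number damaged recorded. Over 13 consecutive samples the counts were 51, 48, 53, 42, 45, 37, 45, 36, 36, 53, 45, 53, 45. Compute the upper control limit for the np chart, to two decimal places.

p̄ = Σdᵢ / (k·n) = 589 / (13 × 400) = 0.11327
UCL = np̄ + 3·√(np̄(1−p̄)) = 45.3077 + 3 × √(45.3077×0.88673) = 45.3077 + 3 × 6.3384 = 64.3230

64.32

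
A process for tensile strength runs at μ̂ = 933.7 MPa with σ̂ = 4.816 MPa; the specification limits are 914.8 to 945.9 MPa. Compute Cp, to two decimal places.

1.08

Cp = (USL − LSL) / (6σ̂) = (945.9 − 914.8) / (6 × 4.816) = 31.1000 / 28.8960 = 1.0763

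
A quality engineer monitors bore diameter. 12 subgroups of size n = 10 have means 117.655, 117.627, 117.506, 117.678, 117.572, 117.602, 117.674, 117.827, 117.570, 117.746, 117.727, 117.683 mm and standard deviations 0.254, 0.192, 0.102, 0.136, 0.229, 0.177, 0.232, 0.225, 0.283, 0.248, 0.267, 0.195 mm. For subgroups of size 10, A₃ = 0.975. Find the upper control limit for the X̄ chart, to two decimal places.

X̄̄ = (117.655 + 117.627 + 117.506 + 117.678 + 117.572 + 117.602 + 117.674 + 117.827 + 117.570 + 117.746 + 117.727 + 117.683) / 12 = 117.6556
s̄ = (0.254 + 0.192 + 0.102 + 0.136 + 0.229 + 0.177 + 0.232 + 0.225 + 0.283 + 0.248 + 0.267 + 0.195) / 12 = 0.2117
UCL = X̄̄ + A₃·s̄ = 117.6556 + 0.975 × 0.2117 = 117.8620

117.86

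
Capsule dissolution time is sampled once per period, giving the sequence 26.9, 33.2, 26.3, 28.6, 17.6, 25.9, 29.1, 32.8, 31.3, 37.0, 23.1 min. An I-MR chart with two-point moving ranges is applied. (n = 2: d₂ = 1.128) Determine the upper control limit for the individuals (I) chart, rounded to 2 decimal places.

X̄ = (26.9 + 33.2 + 26.3 + 28.6 + 17.6 + 25.9 + 29.1 + 32.8 + 31.3 + 37.0 + 23.1) / 11 = 28.3455
Moving ranges: 6.3, 6.9, 2.3, 11.0, 8.3, 3.2, 3.7, 1.5, 5.7, 13.9; M̄R̄ = 62.8000 / 10 = 6.2800
UCL = X̄ + 3·M̄R̄/d₂ = 28.3455 + 3 × 6.2800 / 1.128 = 45.0476

45.05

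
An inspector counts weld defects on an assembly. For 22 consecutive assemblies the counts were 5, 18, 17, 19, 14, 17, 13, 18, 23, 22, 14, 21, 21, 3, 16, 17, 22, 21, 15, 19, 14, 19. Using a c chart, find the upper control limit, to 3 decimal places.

28.997

c̄ = (5 + 18 + 17 + 19 + 14 + 17 + 13 + 18 + 23 + 22 + 14 + 21 + 21 + 3 + 16 + 17 + 22 + 21 + 15 + 19 + 14 + 19) / 22 = 368 / 22 = 16.7273
UCL = c̄ + 3√c̄ = 16.7273 + 3 × √16.7273 = 16.7273 + 3 × 4.0899 = 28.9970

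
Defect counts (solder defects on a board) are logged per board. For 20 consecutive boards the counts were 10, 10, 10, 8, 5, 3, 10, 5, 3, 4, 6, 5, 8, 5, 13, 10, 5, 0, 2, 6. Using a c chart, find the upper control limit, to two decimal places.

c̄ = (10 + 10 + 10 + 8 + 5 + 3 + 10 + 5 + 3 + 4 + 6 + 5 + 8 + 5 + 13 + 10 + 5 + 0 + 2 + 6) / 20 = 128 / 20 = 6.4000
UCL = c̄ + 3√c̄ = 6.4000 + 3 × √6.4000 = 6.4000 + 3 × 2.5298 = 13.9895

13.99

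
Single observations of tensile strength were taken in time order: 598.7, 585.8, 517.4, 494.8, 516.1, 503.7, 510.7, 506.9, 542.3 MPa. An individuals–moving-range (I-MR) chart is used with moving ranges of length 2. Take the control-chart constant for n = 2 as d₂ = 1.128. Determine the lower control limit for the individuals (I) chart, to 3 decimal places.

469.607

X̄ = (598.7 + 585.8 + 517.4 + 494.8 + 516.1 + 503.7 + 510.7 + 506.9 + 542.3) / 9 = 530.7111
Moving ranges: 12.9, 68.4, 22.6, 21.3, 12.4, 7.0, 3.8, 35.4; M̄R̄ = 183.8000 / 8 = 22.9750
LCL = X̄ − 3·M̄R̄/d₂ = 530.7111 − 3 × 22.9750 / 1.128 = 469.6074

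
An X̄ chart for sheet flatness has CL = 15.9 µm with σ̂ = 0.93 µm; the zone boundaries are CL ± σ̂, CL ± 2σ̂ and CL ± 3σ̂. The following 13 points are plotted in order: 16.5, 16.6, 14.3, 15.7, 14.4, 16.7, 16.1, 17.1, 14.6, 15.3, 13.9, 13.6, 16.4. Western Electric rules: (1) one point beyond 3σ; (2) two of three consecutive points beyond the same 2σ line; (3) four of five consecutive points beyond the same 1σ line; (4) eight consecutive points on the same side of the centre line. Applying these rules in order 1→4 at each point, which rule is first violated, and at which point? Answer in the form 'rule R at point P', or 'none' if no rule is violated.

Zone of each point (C = within 1σ̂, B = 1σ̂–2σ̂, A = 2σ̂–3σ̂, * = beyond 3σ̂; sign = side of CL): 1:+C, 2:+C, 3:-B, 4:-C, 5:-B, 6:+C, 7:+C, 8:+B, 9:-B, 10:-C, 11:-A, 12:-A, 13:+C
Rule 2 (two of three consecutive points beyond the same 2σ limit) is satisfied at point 12.

rule 2 at point 12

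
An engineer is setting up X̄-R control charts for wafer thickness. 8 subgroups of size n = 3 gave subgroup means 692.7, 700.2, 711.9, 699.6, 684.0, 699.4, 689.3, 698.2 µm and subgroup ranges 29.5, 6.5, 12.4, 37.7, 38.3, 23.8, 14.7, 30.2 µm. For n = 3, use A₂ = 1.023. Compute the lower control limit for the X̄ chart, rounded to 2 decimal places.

X̄̄ = (692.7 + 700.2 + 711.9 + 699.6 + 684.0 + 699.4 + 689.3 + 698.2) / 8 = 5575.3000 / 8 = 696.9125
R̄ = (29.5 + 6.5 + 12.4 + 37.7 + 38.3 + 23.8 + 14.7 + 30.2) / 8 = 193.1000 / 8 = 24.1375
LCL = X̄̄ − A₂·R̄ = 696.9125 − 1.023 × 24.1375 = 672.2198

672.22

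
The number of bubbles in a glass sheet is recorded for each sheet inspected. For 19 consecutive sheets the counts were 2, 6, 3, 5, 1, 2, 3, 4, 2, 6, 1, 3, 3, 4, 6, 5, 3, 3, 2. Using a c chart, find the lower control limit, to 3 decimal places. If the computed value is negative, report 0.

c̄ = (2 + 6 + 3 + 5 + 1 + 2 + 3 + 4 + 2 + 6 + 1 + 3 + 3 + 4 + 6 + 5 + 3 + 3 + 2) / 19 = 64 / 19 = 3.3684
LCL = c̄ − 3√c̄ = 3.3684 − 3 × 1.8353 = -2.1376 → 0 (cannot be negative)

0.000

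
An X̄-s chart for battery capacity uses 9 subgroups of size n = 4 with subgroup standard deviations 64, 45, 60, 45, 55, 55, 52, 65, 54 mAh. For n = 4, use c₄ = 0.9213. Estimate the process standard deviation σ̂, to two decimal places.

s̄ = (64 + 45 + 60 + 45 + 55 + 55 + 52 + 65 + 54) / 9 = 55.0000
σ̂ = s̄ / c₄ = 55.0000 / 0.9213 = 59.6983

59.70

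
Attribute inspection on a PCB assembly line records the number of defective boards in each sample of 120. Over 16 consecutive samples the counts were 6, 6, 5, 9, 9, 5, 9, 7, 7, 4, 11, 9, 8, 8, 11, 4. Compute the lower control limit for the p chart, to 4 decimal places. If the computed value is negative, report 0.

p̄ = Σdᵢ / (k·n) = 118 / (16 × 120) = 0.06146
LCL = p̄ − 3·√(p̄(1−p̄)/n) = 0.06146 − 3 × 0.02192 = -0.00431 → 0 (negative, so LCL = 0)

0.0000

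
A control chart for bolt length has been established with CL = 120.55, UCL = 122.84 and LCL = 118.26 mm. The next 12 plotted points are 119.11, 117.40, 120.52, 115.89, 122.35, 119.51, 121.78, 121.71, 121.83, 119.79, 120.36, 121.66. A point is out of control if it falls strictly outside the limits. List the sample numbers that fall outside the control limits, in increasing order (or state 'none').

Compare each point to [118.26, 122.84]: sample 2 = 117.40 < LCL; sample 4 = 115.89 < LCL.

2, 4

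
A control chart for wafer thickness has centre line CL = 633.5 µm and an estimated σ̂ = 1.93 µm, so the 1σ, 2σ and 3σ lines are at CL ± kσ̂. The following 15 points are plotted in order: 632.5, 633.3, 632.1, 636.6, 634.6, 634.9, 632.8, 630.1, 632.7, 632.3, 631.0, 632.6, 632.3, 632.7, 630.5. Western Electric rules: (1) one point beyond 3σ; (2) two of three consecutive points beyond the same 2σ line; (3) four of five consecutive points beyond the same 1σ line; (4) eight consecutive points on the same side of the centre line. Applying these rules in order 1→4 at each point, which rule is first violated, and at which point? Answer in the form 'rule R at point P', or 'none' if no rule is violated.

Zone of each point (C = within 1σ̂, B = 1σ̂–2σ̂, A = 2σ̂–3σ̂, * = beyond 3σ̂; sign = side of CL): 1:-C, 2:-C, 3:-C, 4:+B, 5:+C, 6:+C, 7:-C, 8:-B, 9:-C, 10:-C, 11:-B, 12:-C, 13:-C, 14:-C, 15:-B
Rule 4 (eight consecutive points on the same side of the centre line) is satisfied at point 14.

rule 4 at point 14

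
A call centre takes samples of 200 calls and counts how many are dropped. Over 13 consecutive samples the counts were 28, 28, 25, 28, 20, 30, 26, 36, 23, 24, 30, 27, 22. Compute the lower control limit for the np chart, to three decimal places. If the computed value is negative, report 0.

p̄ = Σdᵢ / (k·n) = 347 / (13 × 200) = 0.13346
LCL = np̄ − 3·√(np̄(1−p̄)) = 26.6923 − 3 × 4.8094 = 12.2642

12.264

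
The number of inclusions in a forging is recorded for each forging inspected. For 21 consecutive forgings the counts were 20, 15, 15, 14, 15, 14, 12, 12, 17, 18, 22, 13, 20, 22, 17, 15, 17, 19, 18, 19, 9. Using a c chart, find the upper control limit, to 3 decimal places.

c̄ = (20 + 15 + 15 + 14 + 15 + 14 + 12 + 12 + 17 + 18 + 22 + 13 + 20 + 22 + 17 + 15 + 17 + 19 + 18 + 19 + 9) / 21 = 343 / 21 = 16.3333
UCL = c̄ + 3√c̄ = 16.3333 + 3 × √16.3333 = 16.3333 + 3 × 4.0415 = 28.4577

28.458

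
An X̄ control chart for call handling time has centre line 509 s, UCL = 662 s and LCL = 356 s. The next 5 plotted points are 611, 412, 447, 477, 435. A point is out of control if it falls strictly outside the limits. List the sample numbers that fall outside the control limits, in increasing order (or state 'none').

All 5 points lie within [356, 662].

none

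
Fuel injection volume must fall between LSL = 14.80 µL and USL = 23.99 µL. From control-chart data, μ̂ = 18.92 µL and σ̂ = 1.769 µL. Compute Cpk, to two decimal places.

Cpu = (USL − μ̂) / (3σ̂) = (23.99 − 18.92) / (3 × 1.769) = 0.9553; Cpl = (μ̂ − LSL) / (3σ̂) = (18.92 − 14.80) / (3 × 1.769) = 0.7763; Cpk = min(Cpu, Cpl) = 0.7763

0.78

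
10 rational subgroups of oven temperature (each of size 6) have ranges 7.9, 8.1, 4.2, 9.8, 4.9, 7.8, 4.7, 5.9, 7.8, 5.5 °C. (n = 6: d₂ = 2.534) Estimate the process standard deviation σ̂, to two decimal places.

R̄ = (7.9 + 8.1 + 4.2 + 9.8 + 4.9 + 7.8 + 4.7 + 5.9 + 7.8 + 5.5) / 10 = 6.6600
σ̂ = R̄ / d₂ = 6.6600 / 2.534 = 2.6283

2.63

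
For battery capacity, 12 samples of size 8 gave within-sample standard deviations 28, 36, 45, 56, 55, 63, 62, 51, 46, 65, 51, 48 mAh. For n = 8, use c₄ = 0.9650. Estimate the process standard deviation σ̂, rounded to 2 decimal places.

52.33

s̄ = (28 + 36 + 45 + 56 + 55 + 63 + 62 + 51 + 46 + 65 + 51 + 48) / 12 = 50.5000
σ̂ = s̄ / c₄ = 50.5000 / 0.9650 = 52.3316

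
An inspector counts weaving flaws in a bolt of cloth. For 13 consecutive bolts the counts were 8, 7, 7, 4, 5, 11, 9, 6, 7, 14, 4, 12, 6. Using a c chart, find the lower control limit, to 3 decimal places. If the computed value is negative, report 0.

0.000

c̄ = (8 + 7 + 7 + 4 + 5 + 11 + 9 + 6 + 7 + 14 + 4 + 12 + 6) / 13 = 100 / 13 = 7.6923
LCL = c̄ − 3√c̄ = 7.6923 − 3 × 2.7735 = -0.6282 → 0 (cannot be negative)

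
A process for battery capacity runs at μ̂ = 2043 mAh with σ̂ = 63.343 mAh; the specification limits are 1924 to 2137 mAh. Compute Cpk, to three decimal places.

Cpu = (USL − μ̂) / (3σ̂) = (2137 − 2043) / (3 × 63.343) = 0.4947; Cpl = (μ̂ − LSL) / (3σ̂) = (2043 − 1924) / (3 × 63.343) = 0.6262; Cpk = min(Cpu, Cpl) = 0.4947

0.495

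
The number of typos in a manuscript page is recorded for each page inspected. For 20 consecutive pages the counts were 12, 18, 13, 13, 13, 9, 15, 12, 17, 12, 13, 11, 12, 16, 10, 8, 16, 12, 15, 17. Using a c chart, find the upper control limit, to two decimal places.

c̄ = (12 + 18 + 13 + 13 + 13 + 9 + 15 + 12 + 17 + 12 + 13 + 11 + 12 + 16 + 10 + 8 + 16 + 12 + 15 + 17) / 20 = 264 / 20 = 13.2000
UCL = c̄ + 3√c̄ = 13.2000 + 3 × √13.2000 = 13.2000 + 3 × 3.6332 = 24.0995

24.10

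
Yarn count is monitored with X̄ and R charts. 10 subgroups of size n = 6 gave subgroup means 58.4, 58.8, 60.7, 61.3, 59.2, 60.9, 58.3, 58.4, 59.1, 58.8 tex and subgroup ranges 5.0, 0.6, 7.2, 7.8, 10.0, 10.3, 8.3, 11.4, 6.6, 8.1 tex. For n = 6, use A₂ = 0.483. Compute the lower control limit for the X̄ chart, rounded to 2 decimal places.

55.75

X̄̄ = (58.4 + 58.8 + 60.7 + 61.3 + 59.2 + 60.9 + 58.3 + 58.4 + 59.1 + 58.8) / 10 = 593.9000 / 10 = 59.3900
R̄ = (5.0 + 0.6 + 7.2 + 7.8 + 10.0 + 10.3 + 8.3 + 11.4 + 6.6 + 8.1) / 10 = 75.3000 / 10 = 7.5300
LCL = X̄̄ − A₂·R̄ = 59.3900 − 0.483 × 7.5300 = 55.7530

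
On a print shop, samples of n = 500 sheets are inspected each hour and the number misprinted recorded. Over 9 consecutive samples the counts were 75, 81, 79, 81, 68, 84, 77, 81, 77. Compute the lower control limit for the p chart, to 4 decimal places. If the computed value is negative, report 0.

p̄ = Σdᵢ / (k·n) = 703 / (9 × 500) = 0.15622
LCL = p̄ − 3·√(p̄(1−p̄)/n) = 0.15622 − 3 × 0.01624 = 0.10751

0.1075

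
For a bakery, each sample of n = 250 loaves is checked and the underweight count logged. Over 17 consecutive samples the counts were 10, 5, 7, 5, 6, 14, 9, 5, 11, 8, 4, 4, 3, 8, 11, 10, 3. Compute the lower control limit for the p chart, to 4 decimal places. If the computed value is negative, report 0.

p̄ = Σdᵢ / (k·n) = 123 / (17 × 250) = 0.02894
LCL = p̄ − 3·√(p̄(1−p̄)/n) = 0.02894 − 3 × 0.01060 = -0.00287 → 0 (negative, so LCL = 0)

0.0000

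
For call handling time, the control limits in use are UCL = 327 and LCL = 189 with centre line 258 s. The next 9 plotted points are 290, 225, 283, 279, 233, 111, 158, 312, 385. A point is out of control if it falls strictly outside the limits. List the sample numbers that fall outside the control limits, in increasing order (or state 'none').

Compare each point to [189, 327]: sample 6 = 111 < LCL; sample 7 = 158 < LCL; sample 9 = 385 > UCL.

6, 7, 9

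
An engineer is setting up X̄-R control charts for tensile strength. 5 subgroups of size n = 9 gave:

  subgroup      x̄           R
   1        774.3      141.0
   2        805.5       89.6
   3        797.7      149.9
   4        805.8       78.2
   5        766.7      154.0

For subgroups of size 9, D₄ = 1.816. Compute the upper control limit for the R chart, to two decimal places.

R̄ = (141.0 + 89.6 + 149.9 + 78.2 + 154.0) / 5 = 612.7000 / 5 = 122.5400
UCL_R = D₄·R̄ = 1.816 × 122.5400 = 222.5326

222.53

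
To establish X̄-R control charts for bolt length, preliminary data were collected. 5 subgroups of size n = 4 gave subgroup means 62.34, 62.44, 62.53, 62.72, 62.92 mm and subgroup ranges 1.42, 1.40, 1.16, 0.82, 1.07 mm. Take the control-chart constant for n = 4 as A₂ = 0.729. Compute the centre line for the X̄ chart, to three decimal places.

X̄̄ = (62.34 + 62.44 + 62.53 + 62.72 + 62.92) / 5 = 312.9500 / 5 = 62.5900
CL = X̄̄ = 62.5900

62.590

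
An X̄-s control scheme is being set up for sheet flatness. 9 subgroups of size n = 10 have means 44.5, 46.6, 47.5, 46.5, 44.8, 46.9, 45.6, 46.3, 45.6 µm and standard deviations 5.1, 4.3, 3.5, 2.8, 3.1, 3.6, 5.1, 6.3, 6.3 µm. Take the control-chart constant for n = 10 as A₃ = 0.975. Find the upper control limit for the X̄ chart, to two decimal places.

50.38

X̄̄ = (44.5 + 46.6 + 47.5 + 46.5 + 44.8 + 46.9 + 45.6 + 46.3 + 45.6) / 9 = 46.0333
s̄ = (5.1 + 4.3 + 3.5 + 2.8 + 3.1 + 3.6 + 5.1 + 6.3 + 6.3) / 9 = 4.4556
UCL = X̄̄ + A₃·s̄ = 46.0333 + 0.975 × 4.4556 = 50.3775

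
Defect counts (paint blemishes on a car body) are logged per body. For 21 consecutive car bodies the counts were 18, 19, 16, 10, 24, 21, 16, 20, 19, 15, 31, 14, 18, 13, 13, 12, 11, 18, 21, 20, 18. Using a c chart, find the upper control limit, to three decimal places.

c̄ = (18 + 19 + 16 + 10 + 24 + 21 + 16 + 20 + 19 + 15 + 31 + 14 + 18 + 13 + 13 + 12 + 11 + 18 + 21 + 20 + 18) / 21 = 367 / 21 = 17.4762
UCL = c̄ + 3√c̄ = 17.4762 + 3 × √17.4762 = 17.4762 + 3 × 4.1805 = 30.0176

30.018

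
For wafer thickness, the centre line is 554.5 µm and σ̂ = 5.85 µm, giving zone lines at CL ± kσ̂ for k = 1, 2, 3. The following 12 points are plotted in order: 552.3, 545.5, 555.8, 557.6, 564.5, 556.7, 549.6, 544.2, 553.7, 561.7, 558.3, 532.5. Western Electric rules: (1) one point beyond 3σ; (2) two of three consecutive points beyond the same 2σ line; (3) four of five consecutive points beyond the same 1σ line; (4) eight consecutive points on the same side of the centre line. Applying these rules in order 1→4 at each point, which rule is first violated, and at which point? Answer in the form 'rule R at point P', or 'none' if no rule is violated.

Zone of each point (C = within 1σ̂, B = 1σ̂–2σ̂, A = 2σ̂–3σ̂, * = beyond 3σ̂; sign = side of CL): 1:-C, 2:-B, 3:+C, 4:+C, 5:+B, 6:+C, 7:-C, 8:-B, 9:-C, 10:+B, 11:+C, 12:-*
Rule 1 (one point beyond the 3σ limits) is satisfied at point 12.

rule 1 at point 12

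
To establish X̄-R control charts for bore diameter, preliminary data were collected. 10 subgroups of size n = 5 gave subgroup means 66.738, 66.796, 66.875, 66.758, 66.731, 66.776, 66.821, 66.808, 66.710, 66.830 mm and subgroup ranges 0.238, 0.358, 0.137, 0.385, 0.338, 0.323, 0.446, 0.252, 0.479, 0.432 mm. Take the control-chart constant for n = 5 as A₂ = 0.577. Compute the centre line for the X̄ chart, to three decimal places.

66.784

X̄̄ = (66.738 + 66.796 + 66.875 + 66.758 + 66.731 + 66.776 + 66.821 + 66.808 + 66.710 + 66.830) / 10 = 667.8430 / 10 = 66.7843
CL = X̄̄ = 66.7843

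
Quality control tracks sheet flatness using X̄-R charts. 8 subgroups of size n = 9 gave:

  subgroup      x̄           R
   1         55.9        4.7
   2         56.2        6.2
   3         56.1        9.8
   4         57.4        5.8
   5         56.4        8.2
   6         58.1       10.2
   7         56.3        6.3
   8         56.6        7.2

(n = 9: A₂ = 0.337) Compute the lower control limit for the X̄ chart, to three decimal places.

54.165

X̄̄ = (55.9 + 56.2 + 56.1 + 57.4 + 56.4 + 58.1 + 56.3 + 56.6) / 8 = 453.0000 / 8 = 56.6250
R̄ = (4.7 + 6.2 + 9.8 + 5.8 + 8.2 + 10.2 + 6.3 + 7.2) / 8 = 58.4000 / 8 = 7.3000
LCL = X̄̄ − A₂·R̄ = 56.6250 − 0.337 × 7.3000 = 54.1649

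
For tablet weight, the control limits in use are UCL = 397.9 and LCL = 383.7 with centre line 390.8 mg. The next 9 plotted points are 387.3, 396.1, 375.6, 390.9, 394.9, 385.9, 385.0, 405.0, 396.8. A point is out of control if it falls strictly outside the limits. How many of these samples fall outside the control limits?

2

Compare each point to [383.7, 397.9]: sample 3 = 375.6 < LCL; sample 8 = 405.0 > UCL.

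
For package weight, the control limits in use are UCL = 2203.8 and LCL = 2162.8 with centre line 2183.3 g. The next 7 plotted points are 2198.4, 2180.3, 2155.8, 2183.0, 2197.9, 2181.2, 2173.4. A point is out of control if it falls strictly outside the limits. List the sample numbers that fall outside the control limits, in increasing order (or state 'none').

3

Compare each point to [2162.8, 2203.8]: sample 3 = 2155.8 < LCL.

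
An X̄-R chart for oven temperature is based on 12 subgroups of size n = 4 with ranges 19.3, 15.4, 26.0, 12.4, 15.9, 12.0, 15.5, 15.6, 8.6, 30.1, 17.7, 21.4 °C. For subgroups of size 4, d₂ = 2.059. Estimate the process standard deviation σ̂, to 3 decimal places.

8.495

R̄ = (19.3 + 15.4 + 26.0 + 12.4 + 15.9 + 12.0 + 15.5 + 15.6 + 8.6 + 30.1 + 17.7 + 21.4) / 12 = 17.4917
σ̂ = R̄ / d₂ = 17.4917 / 2.059 = 8.4952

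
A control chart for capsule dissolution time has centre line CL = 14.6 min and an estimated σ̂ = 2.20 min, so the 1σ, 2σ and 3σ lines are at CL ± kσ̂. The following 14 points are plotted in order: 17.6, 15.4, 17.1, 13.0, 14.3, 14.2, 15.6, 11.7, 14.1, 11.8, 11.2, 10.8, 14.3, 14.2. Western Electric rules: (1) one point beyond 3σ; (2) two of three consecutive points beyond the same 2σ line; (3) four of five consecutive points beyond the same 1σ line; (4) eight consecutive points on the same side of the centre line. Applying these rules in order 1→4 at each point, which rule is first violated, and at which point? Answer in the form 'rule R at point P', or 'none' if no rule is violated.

rule 3 at point 12

Zone of each point (C = within 1σ̂, B = 1σ̂–2σ̂, A = 2σ̂–3σ̂, * = beyond 3σ̂; sign = side of CL): 1:+B, 2:+C, 3:+B, 4:-C, 5:-C, 6:-C, 7:+C, 8:-B, 9:-C, 10:-B, 11:-B, 12:-B, 13:-C, 14:-C
Rule 3 (four of five consecutive points beyond the same 1σ limit) is satisfied at point 12.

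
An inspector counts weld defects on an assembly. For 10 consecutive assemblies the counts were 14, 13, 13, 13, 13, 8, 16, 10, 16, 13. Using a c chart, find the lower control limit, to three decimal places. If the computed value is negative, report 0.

c̄ = (14 + 13 + 13 + 13 + 13 + 8 + 16 + 10 + 16 + 13) / 10 = 129 / 10 = 12.9000
LCL = c̄ − 3√c̄ = 12.9000 − 3 × 3.5917 = 2.1250

2.125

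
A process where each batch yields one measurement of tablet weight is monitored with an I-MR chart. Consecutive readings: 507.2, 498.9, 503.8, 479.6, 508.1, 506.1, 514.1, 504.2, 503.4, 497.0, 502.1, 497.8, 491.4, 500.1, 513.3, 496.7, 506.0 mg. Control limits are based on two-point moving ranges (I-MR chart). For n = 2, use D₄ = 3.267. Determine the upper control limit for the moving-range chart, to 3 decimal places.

31.976

Moving ranges: 8.3, 4.9, 24.2, 28.5, 2.0, 8.0, 9.9, 0.8, 6.4, 5.1, 4.3, 6.4, 8.7, 13.2, 16.6, 9.3; M̄R̄ = 156.6000 / 16 = 9.7875
UCL_MR = D₄·M̄R̄ = 3.267 × 9.7875 = 31.9758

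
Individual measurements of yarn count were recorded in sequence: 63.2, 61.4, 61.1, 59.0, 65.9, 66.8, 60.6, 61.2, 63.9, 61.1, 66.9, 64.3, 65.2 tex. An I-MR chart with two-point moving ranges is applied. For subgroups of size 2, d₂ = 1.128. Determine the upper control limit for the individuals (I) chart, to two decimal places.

70.57

X̄ = (63.2 + 61.4 + 61.1 + 59.0 + 65.9 + 66.8 + 60.6 + 61.2 + 63.9 + 61.1 + 66.9 + 64.3 + 65.2) / 13 = 63.1231
Moving ranges: 1.8, 0.3, 2.1, 6.9, 0.9, 6.2, 0.6, 2.7, 2.8, 5.8, 2.6, 0.9; M̄R̄ = 33.6000 / 12 = 2.8000
UCL = X̄ + 3·M̄R̄/d₂ = 63.1231 + 3 × 2.8000 / 1.128 = 70.5699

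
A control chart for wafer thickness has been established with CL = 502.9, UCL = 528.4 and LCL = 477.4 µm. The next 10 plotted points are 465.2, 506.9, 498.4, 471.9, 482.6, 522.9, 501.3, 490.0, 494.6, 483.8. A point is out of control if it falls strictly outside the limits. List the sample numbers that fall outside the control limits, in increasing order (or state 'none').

Compare each point to [477.4, 528.4]: sample 1 = 465.2 < LCL; sample 4 = 471.9 < LCL.

1, 4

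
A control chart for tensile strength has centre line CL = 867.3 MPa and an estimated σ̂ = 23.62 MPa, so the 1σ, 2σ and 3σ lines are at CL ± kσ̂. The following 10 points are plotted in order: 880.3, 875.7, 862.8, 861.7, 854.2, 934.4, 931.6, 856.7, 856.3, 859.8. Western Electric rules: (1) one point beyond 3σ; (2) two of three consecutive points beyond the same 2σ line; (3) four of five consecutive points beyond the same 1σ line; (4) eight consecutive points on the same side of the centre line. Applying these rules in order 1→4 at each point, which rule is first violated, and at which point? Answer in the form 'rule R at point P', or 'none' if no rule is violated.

Zone of each point (C = within 1σ̂, B = 1σ̂–2σ̂, A = 2σ̂–3σ̂, * = beyond 3σ̂; sign = side of CL): 1:+C, 2:+C, 3:-C, 4:-C, 5:-C, 6:+A, 7:+A, 8:-C, 9:-C, 10:-C
Rule 2 (two of three consecutive points beyond the same 2σ limit) is satisfied at point 7.

rule 2 at point 7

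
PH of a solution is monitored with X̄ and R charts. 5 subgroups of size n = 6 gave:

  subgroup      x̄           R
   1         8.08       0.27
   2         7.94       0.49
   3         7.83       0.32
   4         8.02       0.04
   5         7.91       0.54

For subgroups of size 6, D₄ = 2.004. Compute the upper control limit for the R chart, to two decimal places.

0.67

R̄ = (0.27 + 0.49 + 0.32 + 0.04 + 0.54) / 5 = 1.6600 / 5 = 0.3320
UCL_R = D₄·R̄ = 2.004 × 0.3320 = 0.6653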